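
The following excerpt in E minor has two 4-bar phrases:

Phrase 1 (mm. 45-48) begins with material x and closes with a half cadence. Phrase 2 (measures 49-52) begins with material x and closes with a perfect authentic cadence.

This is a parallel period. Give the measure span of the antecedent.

measures 45–48

The phrase ending with the weaker cadence (half cadence) is the antecedent; the one ending more conclusively (perfect authentic cadence) is the consequent. The antecedent is measures 45–48.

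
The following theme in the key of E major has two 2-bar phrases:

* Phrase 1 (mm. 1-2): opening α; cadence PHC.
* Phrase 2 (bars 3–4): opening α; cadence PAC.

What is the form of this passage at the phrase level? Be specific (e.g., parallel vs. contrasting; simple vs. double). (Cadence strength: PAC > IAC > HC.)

parallel period

Phrase 1 ends with a Phrygian half cadence (weaker) and phrase 2 with a perfect authentic cadence (stronger): antecedent + consequent = a period.
The two phrases open with the same material (α / α), so the period is parallel.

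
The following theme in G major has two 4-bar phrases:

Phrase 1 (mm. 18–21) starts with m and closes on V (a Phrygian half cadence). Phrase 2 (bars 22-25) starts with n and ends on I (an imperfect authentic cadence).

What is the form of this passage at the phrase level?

contrasting period

Phrase 1 ends with a Phrygian half cadence (weaker) and phrase 2 with an imperfect authentic cadence (stronger): antecedent + consequent = a period.
The two phrases open with different material (m / n), so the period is contrasting.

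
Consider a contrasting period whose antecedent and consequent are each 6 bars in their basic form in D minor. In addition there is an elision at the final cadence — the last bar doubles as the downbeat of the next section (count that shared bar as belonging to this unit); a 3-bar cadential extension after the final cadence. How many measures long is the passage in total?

15 measures

Basic contrasting period: 6 + 6 = 12 bars.
12 (basic form) + 3 (cadential extension) = 15.
The elision shares a bar with the next section but does not change this unit's count.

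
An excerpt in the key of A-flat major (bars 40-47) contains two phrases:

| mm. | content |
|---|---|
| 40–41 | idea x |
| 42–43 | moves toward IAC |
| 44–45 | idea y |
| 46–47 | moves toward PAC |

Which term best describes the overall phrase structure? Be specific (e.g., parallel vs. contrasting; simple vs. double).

Phrase 1 ends with an imperfect authentic cadence (weaker) and phrase 2 with a perfect authentic cadence (stronger): antecedent + consequent = a period.
The two phrases open with different material (x / y), so the period is contrasting.

contrasting period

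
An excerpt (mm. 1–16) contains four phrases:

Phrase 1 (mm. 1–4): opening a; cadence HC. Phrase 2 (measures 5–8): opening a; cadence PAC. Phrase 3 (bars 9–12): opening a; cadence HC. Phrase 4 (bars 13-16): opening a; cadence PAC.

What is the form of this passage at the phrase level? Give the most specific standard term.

The cadence pattern HC–PAC–HC–PAC is weak–strong twice, and phrases 3–4 restate phrases 1–2: a period heard twice, not a double period (which would end weakly at phrase 2).

repeated period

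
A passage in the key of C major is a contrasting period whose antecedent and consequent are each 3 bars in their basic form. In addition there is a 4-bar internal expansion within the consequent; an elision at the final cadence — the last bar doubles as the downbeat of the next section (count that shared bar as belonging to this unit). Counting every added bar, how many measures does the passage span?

10 measures

Basic contrasting period: 3 + 3 = 6 bars.
6 (basic form) + 4 (internal expansion) = 10.
The elision shares a bar with the next section but does not change this unit's count.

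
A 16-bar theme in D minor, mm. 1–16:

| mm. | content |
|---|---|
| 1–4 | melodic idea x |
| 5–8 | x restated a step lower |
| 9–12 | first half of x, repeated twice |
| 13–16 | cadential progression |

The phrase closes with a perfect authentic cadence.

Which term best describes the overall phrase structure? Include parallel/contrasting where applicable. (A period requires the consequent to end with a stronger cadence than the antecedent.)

sentence

Basic idea (mm. 1-4) + its repetition (bars 5–8) form the presentation; fragmentation and cadence (mm. 9–16) form the continuation — the 16-bar whole is a sentence.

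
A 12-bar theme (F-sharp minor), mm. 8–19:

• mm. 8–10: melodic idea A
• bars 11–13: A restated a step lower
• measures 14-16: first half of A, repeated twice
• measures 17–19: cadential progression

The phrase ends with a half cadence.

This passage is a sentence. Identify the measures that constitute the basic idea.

measures 8–10

The presentation of a sentence is the basic idea (mm. 8–10) plus its repetition (measures 11-13); the basic idea is therefore mm. 8–10.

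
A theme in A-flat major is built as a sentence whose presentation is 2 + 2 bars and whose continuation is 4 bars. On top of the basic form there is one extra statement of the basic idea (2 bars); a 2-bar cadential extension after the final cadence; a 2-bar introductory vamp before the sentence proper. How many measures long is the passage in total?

Basic sentence: 2 + 2 + 4 = 8 bars.
8 (basic form) + 2 (extra statement) + 2 (cadential extension) + 2 (introduction) = 14.

14 measures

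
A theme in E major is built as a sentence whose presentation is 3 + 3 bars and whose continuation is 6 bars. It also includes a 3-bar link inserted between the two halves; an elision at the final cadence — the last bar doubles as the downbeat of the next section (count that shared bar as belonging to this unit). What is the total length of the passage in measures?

15 measures

Basic sentence: 3 + 3 + 6 = 12 bars.
12 (basic form) + 3 (link) = 15.
The elision shares a bar with the next section but does not change this unit's count.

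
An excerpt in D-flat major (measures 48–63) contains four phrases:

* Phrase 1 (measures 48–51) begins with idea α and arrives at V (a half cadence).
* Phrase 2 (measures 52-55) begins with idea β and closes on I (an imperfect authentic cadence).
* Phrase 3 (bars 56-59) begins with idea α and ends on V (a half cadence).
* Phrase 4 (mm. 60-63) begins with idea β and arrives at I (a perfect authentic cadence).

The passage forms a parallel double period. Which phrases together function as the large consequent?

In a double period the first pair of phrases (ending imperfect authentic cadence) is the large antecedent and the second pair (ending perfect authentic cadence) is the large consequent; the consequent is phrases 3 and 4.

phrases 3 and 4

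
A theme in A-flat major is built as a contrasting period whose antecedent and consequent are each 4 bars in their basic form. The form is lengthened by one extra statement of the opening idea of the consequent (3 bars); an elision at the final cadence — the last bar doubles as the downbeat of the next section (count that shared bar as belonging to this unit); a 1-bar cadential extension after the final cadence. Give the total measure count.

Basic contrasting period: 4 + 4 = 8 bars.
8 (basic form) + 3 (extra statement) + 1 (cadential extension) = 12.
The elision shares a bar with the next section but does not change this unit's count.

12 measures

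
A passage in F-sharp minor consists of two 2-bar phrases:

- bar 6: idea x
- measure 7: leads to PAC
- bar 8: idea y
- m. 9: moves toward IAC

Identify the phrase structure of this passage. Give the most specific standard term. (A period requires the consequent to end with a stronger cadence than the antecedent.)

The second phrase closes with an imperfect authentic cadence, which is not stronger than the first phrase's perfect authentic cadence; without a weak→strong cadential pair there is no antecedent–consequent relationship, so this is a phrase group rather than a period.

phrase group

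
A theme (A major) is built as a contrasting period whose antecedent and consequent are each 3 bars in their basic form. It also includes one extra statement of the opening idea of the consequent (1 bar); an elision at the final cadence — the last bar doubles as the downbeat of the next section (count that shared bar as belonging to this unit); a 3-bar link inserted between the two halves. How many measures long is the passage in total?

Basic contrasting period: 3 + 3 = 6 bars.
6 (basic form) + 1 (extra statement) + 3 (link) = 10.
The elision shares a bar with the next section but does not change this unit's count.

10 measures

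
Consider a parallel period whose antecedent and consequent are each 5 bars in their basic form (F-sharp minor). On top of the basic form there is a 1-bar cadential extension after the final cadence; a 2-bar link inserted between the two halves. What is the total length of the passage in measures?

13 measures

Basic parallel period: 5 + 5 = 10 bars.
10 (basic form) + 1 (cadential extension) + 2 (link) = 13.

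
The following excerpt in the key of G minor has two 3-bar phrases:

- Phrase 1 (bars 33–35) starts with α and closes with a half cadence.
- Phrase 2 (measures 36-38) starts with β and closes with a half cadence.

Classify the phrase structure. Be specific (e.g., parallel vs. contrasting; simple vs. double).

The second phrase closes with a half cadence, which is not stronger than the first phrase's half cadence; without a weak→strong cadential pair there is no antecedent–consequent relationship, so this is a phrase group rather than a period.

phrase group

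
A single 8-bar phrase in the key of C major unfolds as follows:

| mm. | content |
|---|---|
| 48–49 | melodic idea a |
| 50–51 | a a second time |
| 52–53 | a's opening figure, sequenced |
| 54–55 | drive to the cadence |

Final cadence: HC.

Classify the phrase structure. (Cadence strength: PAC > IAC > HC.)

sentence

Basic idea (bars 48-49) + its repetition (measures 50–51) form the presentation; fragmentation and cadence (mm. 52–55) form the continuation — the 8-bar whole is a sentence.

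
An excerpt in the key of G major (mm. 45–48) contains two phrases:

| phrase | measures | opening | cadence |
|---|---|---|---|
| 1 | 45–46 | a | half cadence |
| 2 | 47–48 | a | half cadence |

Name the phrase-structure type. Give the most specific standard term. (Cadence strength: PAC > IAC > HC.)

Both phrases have the same opening (a) and the same cadence (half cadence): the second is a restatement, not a consequent, so this is a repeated phrase rather than a period.

repeated phrase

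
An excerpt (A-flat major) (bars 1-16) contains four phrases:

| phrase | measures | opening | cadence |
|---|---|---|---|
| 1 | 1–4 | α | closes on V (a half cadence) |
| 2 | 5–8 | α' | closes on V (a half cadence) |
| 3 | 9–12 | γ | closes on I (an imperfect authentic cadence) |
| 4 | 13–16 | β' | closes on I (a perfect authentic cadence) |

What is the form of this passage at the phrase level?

contrasting double period

Four phrases in two halves: the first half (bars 1-8) ends with a half cadence, the second (measures 9-16) with a perfect authentic cadence — a large antecedent–consequent pair, i.e. a double period.
Phrase 3 begins with different material from phrase 1, making it contrasting.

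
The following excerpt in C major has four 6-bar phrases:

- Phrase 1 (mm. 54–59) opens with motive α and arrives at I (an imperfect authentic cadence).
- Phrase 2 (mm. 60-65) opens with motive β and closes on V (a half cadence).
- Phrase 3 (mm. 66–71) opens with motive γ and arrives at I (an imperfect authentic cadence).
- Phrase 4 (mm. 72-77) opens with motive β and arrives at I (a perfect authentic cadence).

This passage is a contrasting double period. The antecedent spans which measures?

In a double period the four phrases pair into a large antecedent (phrases 1–2, ending half cadence) and a large consequent (phrases 3–4, ending perfect authentic cadence). The antecedent spans mm. 54-65.

measures 54–65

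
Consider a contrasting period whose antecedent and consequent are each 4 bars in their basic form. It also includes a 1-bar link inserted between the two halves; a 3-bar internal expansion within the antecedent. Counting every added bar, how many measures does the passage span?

Basic contrasting period: 4 + 4 = 8 bars.
8 (basic form) + 1 (link) + 3 (internal expansion) = 12.

12 measures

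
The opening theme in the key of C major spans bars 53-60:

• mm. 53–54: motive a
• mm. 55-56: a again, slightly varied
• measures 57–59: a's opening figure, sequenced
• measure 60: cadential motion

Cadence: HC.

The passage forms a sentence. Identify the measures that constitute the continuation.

After the presentation (measures 53-56), the continuation covers the fragmentation through the cadence: bars 57–60.

measures 57–60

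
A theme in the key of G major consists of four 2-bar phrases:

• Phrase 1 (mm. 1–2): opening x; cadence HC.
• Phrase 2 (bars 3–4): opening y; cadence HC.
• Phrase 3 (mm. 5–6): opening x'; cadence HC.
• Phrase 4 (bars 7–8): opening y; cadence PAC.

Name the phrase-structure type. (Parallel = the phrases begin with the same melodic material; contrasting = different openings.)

parallel double period

Four phrases in two halves: the first half (measures 1-4) ends with a half cadence, the second (measures 5-8) with a perfect authentic cadence — a large antecedent–consequent pair, i.e. a double period.
Phrase 3 begins with the same material as phrase 1, making it parallel.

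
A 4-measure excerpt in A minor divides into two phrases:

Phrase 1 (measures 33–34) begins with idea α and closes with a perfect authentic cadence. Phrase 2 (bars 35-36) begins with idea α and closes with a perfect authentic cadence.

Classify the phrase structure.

Both phrases have the same opening (α) and the same cadence (perfect authentic cadence): the second is a restatement, not a consequent, so this is a repeated phrase rather than a period.

repeated phrase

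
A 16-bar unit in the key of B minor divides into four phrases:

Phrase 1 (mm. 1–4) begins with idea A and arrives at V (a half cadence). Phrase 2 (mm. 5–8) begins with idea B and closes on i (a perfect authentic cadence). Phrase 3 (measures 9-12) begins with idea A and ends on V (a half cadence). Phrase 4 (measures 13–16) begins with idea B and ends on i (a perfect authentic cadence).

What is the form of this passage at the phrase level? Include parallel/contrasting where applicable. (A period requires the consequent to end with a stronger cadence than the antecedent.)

The cadence pattern HC–PAC–HC–PAC is weak–strong twice, and phrases 3–4 restate phrases 1–2: a period heard twice, not a double period (which would end weakly at phrase 2).

repeated period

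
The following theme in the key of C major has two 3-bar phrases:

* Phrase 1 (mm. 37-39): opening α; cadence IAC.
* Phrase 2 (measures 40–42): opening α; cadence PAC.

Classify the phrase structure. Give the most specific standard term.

Phrase 1 ends with an imperfect authentic cadence (weaker) and phrase 2 with a perfect authentic cadence (stronger): antecedent + consequent = a period.
The two phrases open with the same material (α / α), so the period is parallel.

parallel period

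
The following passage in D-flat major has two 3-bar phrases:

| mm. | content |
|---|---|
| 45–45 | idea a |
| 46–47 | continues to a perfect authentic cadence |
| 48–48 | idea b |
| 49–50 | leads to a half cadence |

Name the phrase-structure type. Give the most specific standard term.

The second phrase closes with a half cadence, which is not stronger than the first phrase's perfect authentic cadence; without a weak→strong cadential pair there is no antecedent–consequent relationship, so this is a phrase group rather than a period.

phrase group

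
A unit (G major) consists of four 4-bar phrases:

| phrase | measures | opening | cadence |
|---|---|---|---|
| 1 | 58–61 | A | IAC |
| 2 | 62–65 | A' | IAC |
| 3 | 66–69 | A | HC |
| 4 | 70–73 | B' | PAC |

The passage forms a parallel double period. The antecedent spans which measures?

In a double period the four phrases pair into a large antecedent (phrases 1–2, ending imperfect authentic cadence) and a large consequent (phrases 3–4, ending perfect authentic cadence). The antecedent spans bars 58–65.

measures 58–65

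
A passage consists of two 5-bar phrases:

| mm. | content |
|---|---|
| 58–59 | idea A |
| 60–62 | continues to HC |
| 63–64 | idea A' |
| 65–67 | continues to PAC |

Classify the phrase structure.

Phrase 1 ends with a half cadence (weaker) and phrase 2 with a perfect authentic cadence (stronger): antecedent + consequent = a period.
The two phrases open with the same material (A / A'), so the period is parallel.

parallel period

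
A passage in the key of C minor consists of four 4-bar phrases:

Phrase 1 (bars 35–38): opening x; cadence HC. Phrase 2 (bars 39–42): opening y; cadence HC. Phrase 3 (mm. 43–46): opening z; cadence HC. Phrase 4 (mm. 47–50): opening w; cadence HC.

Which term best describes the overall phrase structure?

Phrase 4 ends with a half cadence, no stronger than phrase 2's half cadence, so the four phrases do not form a double period; nor do phrases 3–4 duplicate 1–2, so it is not a repeated period. With no phrase reaching a conclusive cadence, the passage is a phrase group.

phrase group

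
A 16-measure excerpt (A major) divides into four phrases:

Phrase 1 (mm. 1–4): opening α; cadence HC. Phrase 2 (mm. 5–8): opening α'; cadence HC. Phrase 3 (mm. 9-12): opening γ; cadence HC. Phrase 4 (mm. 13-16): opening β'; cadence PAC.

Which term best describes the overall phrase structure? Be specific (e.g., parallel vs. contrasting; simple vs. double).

contrasting double period

Four phrases in two halves: the first half (measures 1–8) ends with a half cadence, the second (mm. 9–16) with a perfect authentic cadence — a large antecedent–consequent pair, i.e. a double period.
Phrase 3 begins with different material from phrase 1, making it contrasting.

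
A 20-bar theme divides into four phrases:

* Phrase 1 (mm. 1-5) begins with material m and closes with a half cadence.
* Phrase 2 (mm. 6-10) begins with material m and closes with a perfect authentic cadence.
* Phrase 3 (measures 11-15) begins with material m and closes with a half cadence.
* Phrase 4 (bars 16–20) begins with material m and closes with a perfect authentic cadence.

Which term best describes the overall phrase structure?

The cadence pattern HC–PAC–HC–PAC is weak–strong twice, and phrases 3–4 restate phrases 1–2: a period heard twice, not a double period (which would end weakly at phrase 2).

repeated period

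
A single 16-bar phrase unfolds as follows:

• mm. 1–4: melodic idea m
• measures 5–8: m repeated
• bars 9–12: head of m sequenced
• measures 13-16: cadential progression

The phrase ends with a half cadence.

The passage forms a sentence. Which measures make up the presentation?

The presentation of a sentence is the basic idea (measures 1–4) plus its repetition (measures 5–8); the presentation is therefore mm. 1–8.

measures 1–8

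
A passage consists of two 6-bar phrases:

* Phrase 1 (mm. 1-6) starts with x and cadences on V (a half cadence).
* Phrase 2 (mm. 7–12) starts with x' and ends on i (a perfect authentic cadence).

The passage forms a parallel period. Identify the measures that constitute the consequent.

measures 7–12

The antecedent is the phrase ending with the weaker cadence (half cadence, phrase 1) and the consequent the one ending more conclusively (perfect authentic cadence, phrase 2); the consequent is bars 7–12.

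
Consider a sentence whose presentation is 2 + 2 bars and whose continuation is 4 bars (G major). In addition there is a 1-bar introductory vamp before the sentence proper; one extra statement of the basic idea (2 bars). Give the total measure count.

11 measures

Basic sentence: 2 + 2 + 4 = 8 bars.
8 (basic form) + 1 (introduction) + 2 (extra statement) = 11.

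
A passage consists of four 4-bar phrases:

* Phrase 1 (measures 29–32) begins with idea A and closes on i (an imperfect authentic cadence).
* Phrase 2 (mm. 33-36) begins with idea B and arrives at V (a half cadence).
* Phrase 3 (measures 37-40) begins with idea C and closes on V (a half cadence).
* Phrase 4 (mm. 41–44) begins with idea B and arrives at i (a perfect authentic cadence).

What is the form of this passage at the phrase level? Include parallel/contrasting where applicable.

contrasting double period

Four phrases in two halves: the first half (mm. 29–36) ends with a half cadence, the second (mm. 37-44) with a perfect authentic cadence — a large antecedent–consequent pair, i.e. a double period.
Phrase 3 begins with different material from phrase 1, making it contrasting.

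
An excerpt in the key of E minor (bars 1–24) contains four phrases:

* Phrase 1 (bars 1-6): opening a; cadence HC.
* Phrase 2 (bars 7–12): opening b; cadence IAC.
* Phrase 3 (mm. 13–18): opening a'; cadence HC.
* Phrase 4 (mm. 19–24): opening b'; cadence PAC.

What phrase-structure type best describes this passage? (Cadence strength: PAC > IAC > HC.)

parallel double period

Four phrases in two halves: the first half (measures 1–12) ends with an imperfect authentic cadence, the second (measures 13-24) with a perfect authentic cadence — a large antecedent–consequent pair, i.e. a double period.
Phrase 3 begins with the same material as phrase 1, making it parallel.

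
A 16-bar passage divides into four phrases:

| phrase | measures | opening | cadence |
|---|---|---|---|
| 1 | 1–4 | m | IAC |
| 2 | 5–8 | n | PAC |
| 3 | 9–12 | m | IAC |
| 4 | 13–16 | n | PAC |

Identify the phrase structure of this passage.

The cadence pattern IAC–PAC–IAC–PAC is weak–strong twice, and phrases 3–4 restate phrases 1–2: a period heard twice, not a double period (which would end weakly at phrase 2).

repeated period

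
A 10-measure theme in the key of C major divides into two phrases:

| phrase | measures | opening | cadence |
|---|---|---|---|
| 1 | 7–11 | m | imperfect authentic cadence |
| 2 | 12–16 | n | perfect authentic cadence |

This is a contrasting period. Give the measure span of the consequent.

The phrase ending with the weaker cadence (imperfect authentic cadence) is the antecedent; the one ending more conclusively (perfect authentic cadence) is the consequent. The consequent is measures 12–16.

measures 12–16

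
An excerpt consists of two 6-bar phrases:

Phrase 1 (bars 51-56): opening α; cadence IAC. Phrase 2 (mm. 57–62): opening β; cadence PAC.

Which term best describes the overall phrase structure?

Phrase 1 ends with an imperfect authentic cadence (weaker) and phrase 2 with a perfect authentic cadence (stronger): antecedent + consequent = a period.
The two phrases open with different material (α / β), so the period is contrasting.

contrasting period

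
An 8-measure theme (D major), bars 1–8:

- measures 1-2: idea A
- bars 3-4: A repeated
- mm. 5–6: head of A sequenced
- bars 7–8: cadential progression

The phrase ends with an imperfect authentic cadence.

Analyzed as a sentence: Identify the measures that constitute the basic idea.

The presentation of a sentence is the basic idea (mm. 1–2) plus its repetition (measures 3–4); the basic idea is therefore bars 1-2.

measures 1–2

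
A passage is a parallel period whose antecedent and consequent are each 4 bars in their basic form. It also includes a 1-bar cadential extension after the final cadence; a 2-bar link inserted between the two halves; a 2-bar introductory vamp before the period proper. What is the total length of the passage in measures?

13 measures

Basic parallel period: 4 + 4 = 8 bars.
8 (basic form) + 1 (cadential extension) + 2 (link) + 2 (introduction) = 13.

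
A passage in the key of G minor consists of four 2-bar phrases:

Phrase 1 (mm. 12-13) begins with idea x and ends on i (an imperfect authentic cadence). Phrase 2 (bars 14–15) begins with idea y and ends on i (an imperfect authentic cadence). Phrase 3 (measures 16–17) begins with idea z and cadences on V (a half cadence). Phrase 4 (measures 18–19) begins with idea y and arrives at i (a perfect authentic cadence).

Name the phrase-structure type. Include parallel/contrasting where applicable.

Four phrases in two halves: the first half (mm. 12–15) ends with an imperfect authentic cadence, the second (measures 16–19) with a perfect authentic cadence — a large antecedent–consequent pair, i.e. a double period.
Phrase 3 begins with different material from phrase 1, making it contrasting.

contrasting double period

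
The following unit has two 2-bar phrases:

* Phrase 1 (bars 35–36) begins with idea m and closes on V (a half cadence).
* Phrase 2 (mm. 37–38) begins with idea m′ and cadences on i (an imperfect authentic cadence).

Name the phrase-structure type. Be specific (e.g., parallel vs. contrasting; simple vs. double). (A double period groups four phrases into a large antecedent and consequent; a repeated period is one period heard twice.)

parallel period

Phrase 1 ends with a half cadence (weaker) and phrase 2 with an imperfect authentic cadence (stronger): antecedent + consequent = a period.
The two phrases open with the same material (m / m′), so the period is parallel.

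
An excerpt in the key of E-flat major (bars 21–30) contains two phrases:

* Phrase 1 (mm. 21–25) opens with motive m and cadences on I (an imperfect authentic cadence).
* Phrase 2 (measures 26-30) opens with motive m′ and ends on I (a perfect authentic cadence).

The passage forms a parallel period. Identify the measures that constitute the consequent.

measures 26–30

The antecedent is the phrase ending with the weaker cadence (imperfect authentic cadence, phrase 1) and the consequent the one ending more conclusively (perfect authentic cadence, phrase 2); the consequent is measures 26–30.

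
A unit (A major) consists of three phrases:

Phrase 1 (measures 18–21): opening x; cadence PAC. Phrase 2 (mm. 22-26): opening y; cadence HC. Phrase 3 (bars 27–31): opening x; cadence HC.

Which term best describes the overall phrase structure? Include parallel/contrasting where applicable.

phrase group

The final phrase closes with a half cadence, which is not stronger than the preceding half cadence; the 3 phrases lack an overall antecedent–consequent design and so form a phrase group.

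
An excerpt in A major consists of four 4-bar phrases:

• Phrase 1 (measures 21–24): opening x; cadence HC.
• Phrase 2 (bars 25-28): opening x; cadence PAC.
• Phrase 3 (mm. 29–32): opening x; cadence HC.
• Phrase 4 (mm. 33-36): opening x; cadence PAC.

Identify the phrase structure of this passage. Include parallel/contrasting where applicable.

The cadence pattern HC–PAC–HC–PAC is weak–strong twice, and phrases 3–4 restate phrases 1–2: a period heard twice, not a double period (which would end weakly at phrase 2).

repeated period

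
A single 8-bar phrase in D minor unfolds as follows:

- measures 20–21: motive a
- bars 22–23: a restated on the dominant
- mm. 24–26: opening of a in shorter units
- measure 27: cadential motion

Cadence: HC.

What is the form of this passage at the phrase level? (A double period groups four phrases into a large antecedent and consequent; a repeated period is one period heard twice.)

sentence

Basic idea (measures 20–21) + its repetition (bars 22–23) form the presentation; fragmentation and cadence (mm. 24–27) form the continuation — the 8-bar whole is a sentence.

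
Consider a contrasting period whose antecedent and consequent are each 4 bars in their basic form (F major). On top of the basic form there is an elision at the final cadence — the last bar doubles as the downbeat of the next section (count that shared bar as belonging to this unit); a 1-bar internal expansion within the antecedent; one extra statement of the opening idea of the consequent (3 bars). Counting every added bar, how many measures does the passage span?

Basic contrasting period: 4 + 4 = 8 bars.
8 (basic form) + 1 (internal expansion) + 3 (extra statement) = 12.
The elision shares a bar with the next section but does not change this unit's count.

12 measures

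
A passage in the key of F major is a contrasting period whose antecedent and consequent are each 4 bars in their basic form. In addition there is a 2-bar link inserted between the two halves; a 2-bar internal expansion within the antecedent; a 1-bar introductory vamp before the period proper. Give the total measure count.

Basic contrasting period: 4 + 4 = 8 bars.
8 (basic form) + 2 (link) + 2 (internal expansion) + 1 (introduction) = 13.

13 measures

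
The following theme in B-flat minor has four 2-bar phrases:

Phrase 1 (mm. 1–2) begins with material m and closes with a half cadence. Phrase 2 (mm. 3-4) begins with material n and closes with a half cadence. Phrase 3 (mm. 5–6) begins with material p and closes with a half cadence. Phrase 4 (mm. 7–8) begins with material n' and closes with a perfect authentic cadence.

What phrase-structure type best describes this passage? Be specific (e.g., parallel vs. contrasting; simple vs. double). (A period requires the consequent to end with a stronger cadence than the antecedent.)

Four phrases in two halves: the first half (measures 1–4) ends with a half cadence, the second (mm. 5–8) with a perfect authentic cadence — a large antecedent–consequent pair, i.e. a double period.
Phrase 3 begins with different material from phrase 1, making it contrasting.

contrasting double period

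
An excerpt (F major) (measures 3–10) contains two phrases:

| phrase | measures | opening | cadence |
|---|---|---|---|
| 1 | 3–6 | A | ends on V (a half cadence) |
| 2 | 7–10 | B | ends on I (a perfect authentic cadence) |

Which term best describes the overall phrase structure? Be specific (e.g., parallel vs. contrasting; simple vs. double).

contrasting period

Phrase 1 ends with a half cadence (weaker) and phrase 2 with a perfect authentic cadence (stronger): antecedent + consequent = a period.
The two phrases open with different material (A / B), so the period is contrasting.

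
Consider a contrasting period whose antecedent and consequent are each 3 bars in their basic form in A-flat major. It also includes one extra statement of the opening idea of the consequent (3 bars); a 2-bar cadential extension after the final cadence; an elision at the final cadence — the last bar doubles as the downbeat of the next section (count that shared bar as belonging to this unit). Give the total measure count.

Basic contrasting period: 3 + 3 = 6 bars.
6 (basic form) + 3 (extra statement) + 2 (cadential extension) = 11.
The elision shares a bar with the next section but does not change this unit's count.

11 measures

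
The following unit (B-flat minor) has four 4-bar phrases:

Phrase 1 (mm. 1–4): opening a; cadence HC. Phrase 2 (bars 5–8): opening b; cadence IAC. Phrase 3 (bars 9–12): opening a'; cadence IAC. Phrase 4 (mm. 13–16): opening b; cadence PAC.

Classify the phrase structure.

parallel double period

Four phrases in two halves: the first half (measures 1–8) ends with an imperfect authentic cadence, the second (bars 9–16) with a perfect authentic cadence — a large antecedent–consequent pair, i.e. a double period.
Phrase 3 begins with the same material as phrase 1, making it parallel.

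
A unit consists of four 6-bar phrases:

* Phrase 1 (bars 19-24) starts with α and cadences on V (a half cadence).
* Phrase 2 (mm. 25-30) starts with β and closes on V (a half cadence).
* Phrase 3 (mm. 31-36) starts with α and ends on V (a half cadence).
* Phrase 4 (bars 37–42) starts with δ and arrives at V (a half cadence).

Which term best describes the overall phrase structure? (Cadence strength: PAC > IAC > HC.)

Phrase 4 ends with a half cadence, no stronger than phrase 2's half cadence, so the four phrases do not form a double period; nor do phrases 3–4 duplicate 1–2, so it is not a repeated period. With no phrase reaching a conclusive cadence, the passage is a phrase group.

phrase group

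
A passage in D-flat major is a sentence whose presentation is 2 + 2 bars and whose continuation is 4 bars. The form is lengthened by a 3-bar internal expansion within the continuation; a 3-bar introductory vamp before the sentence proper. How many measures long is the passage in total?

14 measures

Basic sentence: 2 + 2 + 4 = 8 bars.
8 (basic form) + 3 (internal expansion) + 3 (introduction) = 14.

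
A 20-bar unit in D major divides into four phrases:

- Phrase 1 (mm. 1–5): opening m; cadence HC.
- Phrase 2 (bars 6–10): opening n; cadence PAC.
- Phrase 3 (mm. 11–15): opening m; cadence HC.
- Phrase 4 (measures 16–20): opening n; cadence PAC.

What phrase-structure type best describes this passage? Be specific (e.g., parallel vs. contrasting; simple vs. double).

repeated period

The cadence pattern HC–PAC–HC–PAC is weak–strong twice, and phrases 3–4 restate phrases 1–2: a period heard twice, not a double period (which would end weakly at phrase 2).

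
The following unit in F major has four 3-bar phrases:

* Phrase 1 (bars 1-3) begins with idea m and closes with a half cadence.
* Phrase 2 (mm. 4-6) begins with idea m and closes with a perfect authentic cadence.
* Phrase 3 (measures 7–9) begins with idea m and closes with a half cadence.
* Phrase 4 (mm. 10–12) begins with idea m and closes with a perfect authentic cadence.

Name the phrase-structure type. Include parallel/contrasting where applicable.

The cadence pattern HC–PAC–HC–PAC is weak–strong twice, and phrases 3–4 restate phrases 1–2: a period heard twice, not a double period (which would end weakly at phrase 2).

repeated period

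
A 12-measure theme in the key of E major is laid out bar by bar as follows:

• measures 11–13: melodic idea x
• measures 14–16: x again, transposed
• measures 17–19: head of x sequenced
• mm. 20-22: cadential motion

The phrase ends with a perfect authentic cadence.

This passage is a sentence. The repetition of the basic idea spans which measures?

measures 14–16

The presentation of a sentence is the basic idea (bars 11-13) plus its repetition (mm. 14–16); the repetition of the basic idea is therefore mm. 14-16.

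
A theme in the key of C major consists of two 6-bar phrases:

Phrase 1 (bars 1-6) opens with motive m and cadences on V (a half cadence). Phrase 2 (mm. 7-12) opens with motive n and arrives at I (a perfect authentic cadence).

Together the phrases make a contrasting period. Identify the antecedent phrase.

phrase 1

The phrase ending with the weaker cadence (half cadence) is the antecedent; the one ending more conclusively (perfect authentic cadence) is the consequent. The antecedent is phrase 1.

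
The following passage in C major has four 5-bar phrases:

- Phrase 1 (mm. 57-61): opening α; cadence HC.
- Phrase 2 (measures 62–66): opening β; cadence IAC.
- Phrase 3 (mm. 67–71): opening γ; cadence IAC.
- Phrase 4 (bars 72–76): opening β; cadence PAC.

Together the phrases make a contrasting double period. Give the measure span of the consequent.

In a double period the first pair of phrases (ending imperfect authentic cadence) is the large antecedent and the second pair (ending perfect authentic cadence) is the large consequent; the consequent is measures 67–76.

measures 67–76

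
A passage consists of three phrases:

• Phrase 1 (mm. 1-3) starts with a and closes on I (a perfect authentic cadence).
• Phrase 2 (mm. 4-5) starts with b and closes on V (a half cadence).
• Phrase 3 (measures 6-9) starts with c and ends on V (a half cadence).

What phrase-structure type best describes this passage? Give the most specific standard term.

phrase group

The final phrase closes with a half cadence, which is not stronger than the preceding half cadence; the 3 phrases lack an overall antecedent–consequent design and so form a phrase group.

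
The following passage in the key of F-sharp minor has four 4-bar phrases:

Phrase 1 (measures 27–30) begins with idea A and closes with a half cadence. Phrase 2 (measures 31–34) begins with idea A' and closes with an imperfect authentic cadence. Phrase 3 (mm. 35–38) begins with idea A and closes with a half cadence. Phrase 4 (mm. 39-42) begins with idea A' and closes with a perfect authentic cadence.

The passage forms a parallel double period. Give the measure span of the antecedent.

In a double period the first pair of phrases (ending imperfect authentic cadence) is the large antecedent and the second pair (ending perfect authentic cadence) is the large consequent; the antecedent is measures 27–34.

measures 27–34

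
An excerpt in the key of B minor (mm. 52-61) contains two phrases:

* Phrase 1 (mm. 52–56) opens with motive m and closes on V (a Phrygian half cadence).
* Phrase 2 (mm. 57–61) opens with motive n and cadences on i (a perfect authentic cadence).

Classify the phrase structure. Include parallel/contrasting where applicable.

contrasting period

Phrase 1 ends with a Phrygian half cadence (weaker) and phrase 2 with a perfect authentic cadence (stronger): antecedent + consequent = a period.
The two phrases open with different material (m / n), so the period is contrasting.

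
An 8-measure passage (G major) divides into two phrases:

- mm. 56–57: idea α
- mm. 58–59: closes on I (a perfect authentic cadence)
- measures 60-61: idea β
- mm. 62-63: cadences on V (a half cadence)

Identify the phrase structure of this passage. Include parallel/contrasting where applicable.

The second phrase closes with a half cadence, which is not stronger than the first phrase's perfect authentic cadence; without a weak→strong cadential pair there is no antecedent–consequent relationship, so this is a phrase group rather than a period.

phrase group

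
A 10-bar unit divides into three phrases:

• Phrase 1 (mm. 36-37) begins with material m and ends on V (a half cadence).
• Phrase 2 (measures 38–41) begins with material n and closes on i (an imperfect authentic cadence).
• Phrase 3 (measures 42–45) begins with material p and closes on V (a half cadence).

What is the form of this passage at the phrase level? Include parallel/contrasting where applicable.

phrase group

The final phrase closes with a half cadence, which is not stronger than the preceding imperfect authentic cadence; the 3 phrases lack an overall antecedent–consequent design and so form a phrase group.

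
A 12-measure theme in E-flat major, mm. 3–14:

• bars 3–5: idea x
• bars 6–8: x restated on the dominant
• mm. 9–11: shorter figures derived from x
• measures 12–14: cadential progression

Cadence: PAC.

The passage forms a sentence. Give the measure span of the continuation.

measures 9–14

After the presentation (bars 3–8), the continuation covers the fragmentation through the cadence: mm. 9–14.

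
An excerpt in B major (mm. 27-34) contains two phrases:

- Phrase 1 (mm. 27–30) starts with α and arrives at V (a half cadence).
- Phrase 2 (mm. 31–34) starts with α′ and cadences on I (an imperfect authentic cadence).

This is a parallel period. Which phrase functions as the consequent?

The phrase ending with the weaker cadence (half cadence) is the antecedent; the one ending more conclusively (imperfect authentic cadence) is the consequent. The consequent is phrase 2.

phrase 2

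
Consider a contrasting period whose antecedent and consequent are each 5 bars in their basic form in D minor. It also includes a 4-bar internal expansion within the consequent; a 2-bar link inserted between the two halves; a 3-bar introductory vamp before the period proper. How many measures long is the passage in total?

19 measures

Basic contrasting period: 5 + 5 = 10 bars.
10 (basic form) + 4 (internal expansion) + 2 (link) + 3 (introduction) = 19.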